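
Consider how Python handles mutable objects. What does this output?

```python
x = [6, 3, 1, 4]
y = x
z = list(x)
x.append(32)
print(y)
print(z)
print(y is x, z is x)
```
[6, 3, 1, 4, 32]
[6, 3, 1, 4]
True False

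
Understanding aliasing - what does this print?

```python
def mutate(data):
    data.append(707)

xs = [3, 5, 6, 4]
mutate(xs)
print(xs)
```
[3, 5, 6, 4, 707]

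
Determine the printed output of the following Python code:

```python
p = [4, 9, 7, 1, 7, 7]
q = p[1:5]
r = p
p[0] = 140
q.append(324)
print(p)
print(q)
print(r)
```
[140, 9, 7, 1, 7, 7]
[9, 7, 1, 7, 324]
[140, 9, 7, 1, 7, 7]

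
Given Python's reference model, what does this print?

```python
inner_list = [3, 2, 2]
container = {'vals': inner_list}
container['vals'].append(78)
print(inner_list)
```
[3, 2, 2, 78]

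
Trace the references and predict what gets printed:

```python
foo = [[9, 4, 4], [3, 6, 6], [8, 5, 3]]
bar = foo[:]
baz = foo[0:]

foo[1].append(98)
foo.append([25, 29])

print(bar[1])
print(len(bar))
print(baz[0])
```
[3, 6, 6, 98]
3
[9, 4, 4]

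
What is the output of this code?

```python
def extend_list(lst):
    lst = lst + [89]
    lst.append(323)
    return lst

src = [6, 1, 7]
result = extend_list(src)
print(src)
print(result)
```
[6, 1, 7]
[6, 1, 7, 89, 323]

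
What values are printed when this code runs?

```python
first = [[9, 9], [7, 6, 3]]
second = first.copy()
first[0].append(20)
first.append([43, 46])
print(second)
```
[[9, 9, 20], [7, 6, 3]]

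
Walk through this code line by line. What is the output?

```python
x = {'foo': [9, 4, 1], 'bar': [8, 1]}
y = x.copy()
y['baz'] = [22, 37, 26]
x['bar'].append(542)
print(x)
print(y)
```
{'foo': [9, 4, 1], 'bar': [8, 1, 542]}
{'foo': [9, 4, 1], 'bar': [8, 1, 542], 'baz': [22, 37, 26]}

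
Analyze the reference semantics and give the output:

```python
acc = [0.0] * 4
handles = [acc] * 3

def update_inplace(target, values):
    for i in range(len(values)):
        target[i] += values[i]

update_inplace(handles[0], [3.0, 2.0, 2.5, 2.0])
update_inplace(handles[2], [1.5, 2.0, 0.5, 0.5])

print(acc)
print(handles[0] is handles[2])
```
[4.5, 4.0, 3.0, 2.5]
True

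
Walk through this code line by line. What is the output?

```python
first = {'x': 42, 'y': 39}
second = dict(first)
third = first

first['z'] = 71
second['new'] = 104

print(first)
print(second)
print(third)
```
{'x': 42, 'y': 39, 'z': 71}
{'x': 42, 'y': 39, 'new': 104}
{'x': 42, 'y': 39, 'z': 71}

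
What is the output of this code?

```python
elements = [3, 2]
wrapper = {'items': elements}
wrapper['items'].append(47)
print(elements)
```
[3, 2, 47]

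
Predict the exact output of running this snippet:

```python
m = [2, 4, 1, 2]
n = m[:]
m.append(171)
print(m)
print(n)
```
[2, 4, 1, 2, 171]
[2, 4, 1, 2]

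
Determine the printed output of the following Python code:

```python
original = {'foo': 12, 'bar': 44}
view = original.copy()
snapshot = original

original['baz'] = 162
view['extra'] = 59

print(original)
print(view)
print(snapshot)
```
{'foo': 12, 'bar': 44, 'baz': 162}
{'foo': 12, 'bar': 44, 'extra': 59}
{'foo': 12, 'bar': 44, 'baz': 162}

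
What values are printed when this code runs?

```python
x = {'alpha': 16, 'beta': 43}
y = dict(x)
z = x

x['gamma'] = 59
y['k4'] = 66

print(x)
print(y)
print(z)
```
{'alpha': 16, 'beta': 43, 'gamma': 59}
{'alpha': 16, 'beta': 43, 'k4': 66}
{'alpha': 16, 'beta': 43, 'gamma': 59}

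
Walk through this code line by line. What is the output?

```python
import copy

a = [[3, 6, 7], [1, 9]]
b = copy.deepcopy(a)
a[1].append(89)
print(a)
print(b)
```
[[3, 6, 7], [1, 9, 89]]
[[3, 6, 7], [1, 9]]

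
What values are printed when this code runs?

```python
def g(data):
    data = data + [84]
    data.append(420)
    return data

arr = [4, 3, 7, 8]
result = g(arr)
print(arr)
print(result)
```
[4, 3, 7, 8]
[4, 3, 7, 8, 84, 420]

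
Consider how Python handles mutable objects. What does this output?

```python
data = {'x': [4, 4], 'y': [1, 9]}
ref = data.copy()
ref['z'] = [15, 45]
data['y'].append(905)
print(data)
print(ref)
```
{'x': [4, 4], 'y': [1, 9, 905]}
{'x': [4, 4], 'y': [1, 9, 905], 'z': [15, 45]}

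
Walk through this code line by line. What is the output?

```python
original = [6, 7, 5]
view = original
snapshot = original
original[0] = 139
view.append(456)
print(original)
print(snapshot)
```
[139, 7, 5, 456]
[139, 7, 5, 456]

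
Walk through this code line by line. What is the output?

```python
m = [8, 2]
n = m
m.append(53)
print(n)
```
[8, 2, 53]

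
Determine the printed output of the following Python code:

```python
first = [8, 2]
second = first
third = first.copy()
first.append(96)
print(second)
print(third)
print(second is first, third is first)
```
[8, 2, 96]
[8, 2]
True False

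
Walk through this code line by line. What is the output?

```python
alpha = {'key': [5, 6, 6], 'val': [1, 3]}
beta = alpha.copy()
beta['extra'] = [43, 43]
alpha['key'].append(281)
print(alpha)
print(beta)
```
{'key': [5, 6, 6, 281], 'val': [1, 3]}
{'key': [5, 6, 6, 281], 'val': [1, 3], 'extra': [43, 43]}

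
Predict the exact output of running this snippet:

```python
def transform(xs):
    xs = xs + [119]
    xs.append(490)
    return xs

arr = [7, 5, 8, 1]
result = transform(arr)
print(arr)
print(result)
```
[7, 5, 8, 1]
[7, 5, 8, 1, 119, 490]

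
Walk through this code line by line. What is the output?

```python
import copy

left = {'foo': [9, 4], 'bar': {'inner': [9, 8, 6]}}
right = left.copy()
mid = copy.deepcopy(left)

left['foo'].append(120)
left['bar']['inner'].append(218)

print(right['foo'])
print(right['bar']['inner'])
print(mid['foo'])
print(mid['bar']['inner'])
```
[9, 4, 120]
[9, 8, 6, 218]
[9, 4]
[9, 8, 6]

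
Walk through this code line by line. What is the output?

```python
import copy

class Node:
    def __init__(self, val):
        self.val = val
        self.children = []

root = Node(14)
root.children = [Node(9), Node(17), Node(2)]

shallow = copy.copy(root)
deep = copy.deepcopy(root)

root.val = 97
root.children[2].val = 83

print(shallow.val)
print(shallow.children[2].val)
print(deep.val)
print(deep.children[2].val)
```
14
83
14
2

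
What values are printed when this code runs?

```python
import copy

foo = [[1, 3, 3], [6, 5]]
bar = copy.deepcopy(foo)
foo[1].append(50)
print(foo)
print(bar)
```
[[1, 3, 3], [6, 5, 50]]
[[1, 3, 3], [6, 5]]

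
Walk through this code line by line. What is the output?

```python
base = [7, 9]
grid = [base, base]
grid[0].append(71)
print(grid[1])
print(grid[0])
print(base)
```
[7, 9, 71]
[7, 9, 71]
[7, 9, 71]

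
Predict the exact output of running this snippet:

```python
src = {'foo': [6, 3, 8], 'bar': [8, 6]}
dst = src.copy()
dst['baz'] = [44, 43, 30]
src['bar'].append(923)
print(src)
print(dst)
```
{'foo': [6, 3, 8], 'bar': [8, 6, 923]}
{'foo': [6, 3, 8], 'bar': [8, 6, 923], 'baz': [44, 43, 30]}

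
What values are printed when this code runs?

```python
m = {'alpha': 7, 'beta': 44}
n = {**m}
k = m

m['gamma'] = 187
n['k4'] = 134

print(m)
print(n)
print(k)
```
{'alpha': 7, 'beta': 44, 'gamma': 187}
{'alpha': 7, 'beta': 44, 'k4': 134}
{'alpha': 7, 'beta': 44, 'gamma': 187}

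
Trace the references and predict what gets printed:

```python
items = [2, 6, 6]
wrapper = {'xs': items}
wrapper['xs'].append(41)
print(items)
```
[2, 6, 6, 41]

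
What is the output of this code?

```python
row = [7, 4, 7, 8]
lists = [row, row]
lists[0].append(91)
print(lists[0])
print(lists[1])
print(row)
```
[7, 4, 7, 8, 91]
[7, 4, 7, 8, 91]
[7, 4, 7, 8, 91]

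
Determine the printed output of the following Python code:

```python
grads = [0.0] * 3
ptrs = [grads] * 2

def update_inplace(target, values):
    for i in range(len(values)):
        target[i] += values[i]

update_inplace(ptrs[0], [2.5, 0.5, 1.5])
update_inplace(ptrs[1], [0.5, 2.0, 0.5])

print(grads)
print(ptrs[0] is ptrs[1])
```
[3.0, 2.5, 2.0]
True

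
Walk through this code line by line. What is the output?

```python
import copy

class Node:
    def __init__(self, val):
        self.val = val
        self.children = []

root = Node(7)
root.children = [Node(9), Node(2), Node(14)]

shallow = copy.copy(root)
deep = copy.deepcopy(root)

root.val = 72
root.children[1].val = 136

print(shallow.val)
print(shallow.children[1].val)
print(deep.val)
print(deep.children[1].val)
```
7
136
7
2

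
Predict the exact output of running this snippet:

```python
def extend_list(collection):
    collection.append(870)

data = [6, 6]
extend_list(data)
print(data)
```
[6, 6, 870]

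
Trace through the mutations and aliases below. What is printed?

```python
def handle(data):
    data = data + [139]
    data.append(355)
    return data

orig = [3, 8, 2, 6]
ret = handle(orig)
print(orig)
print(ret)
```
[3, 8, 2, 6]
[3, 8, 2, 6, 139, 355]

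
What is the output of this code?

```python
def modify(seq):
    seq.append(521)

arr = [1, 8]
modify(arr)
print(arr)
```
[1, 8, 521]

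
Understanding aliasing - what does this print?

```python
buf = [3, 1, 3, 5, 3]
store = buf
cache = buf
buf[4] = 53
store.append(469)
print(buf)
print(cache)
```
[3, 1, 3, 5, 53, 469]
[3, 1, 3, 5, 53, 469]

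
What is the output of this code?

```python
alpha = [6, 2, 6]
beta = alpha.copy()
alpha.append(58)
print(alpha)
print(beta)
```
[6, 2, 6, 58]
[6, 2, 6]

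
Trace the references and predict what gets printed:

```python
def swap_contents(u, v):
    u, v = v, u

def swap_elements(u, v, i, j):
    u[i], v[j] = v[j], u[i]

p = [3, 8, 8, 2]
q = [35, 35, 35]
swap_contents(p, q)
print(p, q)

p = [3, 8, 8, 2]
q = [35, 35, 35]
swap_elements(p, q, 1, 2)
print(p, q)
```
[3, 8, 8, 2] [35, 35, 35]
[3, 35, 8, 2] [35, 35, 8]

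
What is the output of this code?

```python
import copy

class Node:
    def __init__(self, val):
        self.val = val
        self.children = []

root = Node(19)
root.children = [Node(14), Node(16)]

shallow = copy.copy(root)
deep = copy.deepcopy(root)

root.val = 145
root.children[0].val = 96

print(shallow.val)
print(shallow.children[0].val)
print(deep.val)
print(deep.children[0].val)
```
19
96
19
14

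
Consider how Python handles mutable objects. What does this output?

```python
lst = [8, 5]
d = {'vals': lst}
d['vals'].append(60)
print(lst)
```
[8, 5, 60]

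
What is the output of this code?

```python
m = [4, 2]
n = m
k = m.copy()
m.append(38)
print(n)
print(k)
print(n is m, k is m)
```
[4, 2, 38]
[4, 2]
True False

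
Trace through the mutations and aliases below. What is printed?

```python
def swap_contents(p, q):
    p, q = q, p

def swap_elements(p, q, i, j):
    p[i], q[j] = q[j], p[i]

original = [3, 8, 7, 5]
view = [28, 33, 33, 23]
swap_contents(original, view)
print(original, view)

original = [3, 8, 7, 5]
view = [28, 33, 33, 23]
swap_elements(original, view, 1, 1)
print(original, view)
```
[3, 8, 7, 5] [28, 33, 33, 23]
[3, 33, 7, 5] [28, 8, 33, 23]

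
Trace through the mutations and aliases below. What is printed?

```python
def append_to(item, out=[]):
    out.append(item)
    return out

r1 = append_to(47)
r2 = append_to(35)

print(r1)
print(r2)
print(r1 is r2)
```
[47, 35]
[47, 35]
True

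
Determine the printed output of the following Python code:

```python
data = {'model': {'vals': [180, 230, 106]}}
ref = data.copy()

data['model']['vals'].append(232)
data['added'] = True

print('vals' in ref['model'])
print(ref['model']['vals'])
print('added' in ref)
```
True
[180, 230, 106, 232]
False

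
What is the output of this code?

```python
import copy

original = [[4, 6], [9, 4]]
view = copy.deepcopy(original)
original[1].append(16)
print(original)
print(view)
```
[[4, 6], [9, 4, 16]]
[[4, 6], [9, 4]]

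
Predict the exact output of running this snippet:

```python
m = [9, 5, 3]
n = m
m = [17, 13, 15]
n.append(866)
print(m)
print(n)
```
[17, 13, 15]
[9, 5, 3, 866]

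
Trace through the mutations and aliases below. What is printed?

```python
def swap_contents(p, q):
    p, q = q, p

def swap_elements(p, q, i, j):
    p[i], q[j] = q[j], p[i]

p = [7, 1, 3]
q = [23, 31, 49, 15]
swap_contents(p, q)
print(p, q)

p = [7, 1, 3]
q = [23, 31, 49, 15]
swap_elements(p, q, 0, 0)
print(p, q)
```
[7, 1, 3] [23, 31, 49, 15]
[23, 1, 3] [7, 31, 49, 15]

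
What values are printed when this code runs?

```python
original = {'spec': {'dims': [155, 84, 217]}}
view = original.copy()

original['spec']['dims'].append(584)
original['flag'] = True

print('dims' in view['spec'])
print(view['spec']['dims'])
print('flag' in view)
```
True
[155, 84, 217, 584]
False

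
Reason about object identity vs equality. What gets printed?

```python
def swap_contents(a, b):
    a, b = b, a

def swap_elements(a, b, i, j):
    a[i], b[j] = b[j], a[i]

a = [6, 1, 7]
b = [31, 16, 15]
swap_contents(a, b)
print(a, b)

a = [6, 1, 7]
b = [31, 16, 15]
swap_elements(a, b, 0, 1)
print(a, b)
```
[6, 1, 7] [31, 16, 15]
[16, 1, 7] [31, 6, 15]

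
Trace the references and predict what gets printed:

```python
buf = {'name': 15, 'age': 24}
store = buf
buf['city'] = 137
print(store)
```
{'name': 15, 'age': 24, 'city': 137}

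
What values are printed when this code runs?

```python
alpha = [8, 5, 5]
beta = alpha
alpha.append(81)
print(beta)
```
[8, 5, 5, 81]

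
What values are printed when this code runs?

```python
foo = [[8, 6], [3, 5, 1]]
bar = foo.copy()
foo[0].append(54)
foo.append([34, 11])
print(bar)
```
[[8, 6, 54], [3, 5, 1]]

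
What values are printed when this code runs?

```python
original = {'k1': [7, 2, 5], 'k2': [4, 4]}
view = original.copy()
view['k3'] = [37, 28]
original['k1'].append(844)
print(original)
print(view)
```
{'k1': [7, 2, 5, 844], 'k2': [4, 4]}
{'k1': [7, 2, 5, 844], 'k2': [4, 4], 'k3': [37, 28]}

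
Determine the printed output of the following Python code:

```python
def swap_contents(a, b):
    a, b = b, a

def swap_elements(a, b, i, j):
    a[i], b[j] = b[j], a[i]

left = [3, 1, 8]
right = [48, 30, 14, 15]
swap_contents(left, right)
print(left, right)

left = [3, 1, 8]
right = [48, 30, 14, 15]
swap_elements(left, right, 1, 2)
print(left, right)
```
[3, 1, 8] [48, 30, 14, 15]
[3, 14, 8] [48, 30, 1, 15]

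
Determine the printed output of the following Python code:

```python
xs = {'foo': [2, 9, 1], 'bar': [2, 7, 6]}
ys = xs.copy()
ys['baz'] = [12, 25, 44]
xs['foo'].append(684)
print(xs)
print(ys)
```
{'foo': [2, 9, 1, 684], 'bar': [2, 7, 6]}
{'foo': [2, 9, 1, 684], 'bar': [2, 7, 6], 'baz': [12, 25, 44]}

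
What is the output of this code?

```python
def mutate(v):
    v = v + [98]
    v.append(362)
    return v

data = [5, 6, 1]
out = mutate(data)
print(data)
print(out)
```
[5, 6, 1]
[5, 6, 1, 98, 362]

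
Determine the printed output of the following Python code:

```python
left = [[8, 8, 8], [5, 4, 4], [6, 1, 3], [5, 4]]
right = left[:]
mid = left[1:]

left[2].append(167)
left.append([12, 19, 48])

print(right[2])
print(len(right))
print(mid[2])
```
[6, 1, 3, 167]
4
[5, 4]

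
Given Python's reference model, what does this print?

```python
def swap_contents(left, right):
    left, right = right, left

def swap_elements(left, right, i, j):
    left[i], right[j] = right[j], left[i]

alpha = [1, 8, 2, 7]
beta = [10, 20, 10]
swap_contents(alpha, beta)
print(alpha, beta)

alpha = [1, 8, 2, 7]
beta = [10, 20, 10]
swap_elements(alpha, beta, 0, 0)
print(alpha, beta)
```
[1, 8, 2, 7] [10, 20, 10]
[10, 8, 2, 7] [1, 20, 10]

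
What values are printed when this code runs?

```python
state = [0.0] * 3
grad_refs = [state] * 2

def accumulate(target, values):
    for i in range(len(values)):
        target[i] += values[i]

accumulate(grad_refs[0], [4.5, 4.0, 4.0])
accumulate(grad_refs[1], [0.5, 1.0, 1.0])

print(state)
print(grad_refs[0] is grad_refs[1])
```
[5.0, 5.0, 5.0]
True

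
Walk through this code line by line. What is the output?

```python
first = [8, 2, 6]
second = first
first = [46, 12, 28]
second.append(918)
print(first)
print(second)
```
[46, 12, 28]
[8, 2, 6, 918]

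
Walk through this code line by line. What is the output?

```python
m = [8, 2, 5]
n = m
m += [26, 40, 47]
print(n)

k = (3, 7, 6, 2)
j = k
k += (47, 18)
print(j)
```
[8, 2, 5, 26, 40, 47]
(3, 7, 6, 2)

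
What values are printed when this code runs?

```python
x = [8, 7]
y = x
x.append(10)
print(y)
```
[8, 7, 10]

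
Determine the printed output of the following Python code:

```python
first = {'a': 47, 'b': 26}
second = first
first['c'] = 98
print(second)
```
{'a': 47, 'b': 26, 'c': 98}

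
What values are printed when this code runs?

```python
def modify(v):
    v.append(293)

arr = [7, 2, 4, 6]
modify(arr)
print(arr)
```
[7, 2, 4, 6, 293]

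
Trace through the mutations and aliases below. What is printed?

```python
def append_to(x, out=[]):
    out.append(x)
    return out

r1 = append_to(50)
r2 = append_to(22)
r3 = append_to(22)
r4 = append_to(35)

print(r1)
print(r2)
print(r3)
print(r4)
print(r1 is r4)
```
[50, 22, 22, 35]
[50, 22, 22, 35]
[50, 22, 22, 35]
[50, 22, 22, 35]
True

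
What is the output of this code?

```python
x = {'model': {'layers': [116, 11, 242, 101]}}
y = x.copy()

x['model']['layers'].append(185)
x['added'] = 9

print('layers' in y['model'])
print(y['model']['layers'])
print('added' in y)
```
True
[116, 11, 242, 101, 185]
False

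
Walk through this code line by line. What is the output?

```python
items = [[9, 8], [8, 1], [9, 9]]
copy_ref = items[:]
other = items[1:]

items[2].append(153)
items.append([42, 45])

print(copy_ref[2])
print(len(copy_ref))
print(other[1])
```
[9, 9, 153]
3
[9, 9, 153]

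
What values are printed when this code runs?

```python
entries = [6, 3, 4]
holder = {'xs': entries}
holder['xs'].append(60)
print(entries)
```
[6, 3, 4, 60]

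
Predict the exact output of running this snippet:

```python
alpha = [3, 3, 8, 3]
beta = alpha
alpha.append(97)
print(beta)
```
[3, 3, 8, 3, 97]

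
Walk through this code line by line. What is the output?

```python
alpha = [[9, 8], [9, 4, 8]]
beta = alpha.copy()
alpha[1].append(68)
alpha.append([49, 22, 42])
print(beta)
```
[[9, 8], [9, 4, 8, 68]]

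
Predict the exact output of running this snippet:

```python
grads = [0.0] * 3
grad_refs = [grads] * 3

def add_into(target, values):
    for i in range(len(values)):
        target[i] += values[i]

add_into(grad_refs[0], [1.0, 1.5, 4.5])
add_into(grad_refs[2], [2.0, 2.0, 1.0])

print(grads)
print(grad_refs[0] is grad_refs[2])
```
[3.0, 3.5, 5.5]
True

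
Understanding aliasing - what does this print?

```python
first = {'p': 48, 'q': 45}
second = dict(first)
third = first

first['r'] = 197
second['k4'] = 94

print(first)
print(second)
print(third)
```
{'p': 48, 'q': 45, 'r': 197}
{'p': 48, 'q': 45, 'k4': 94}
{'p': 48, 'q': 45, 'r': 197}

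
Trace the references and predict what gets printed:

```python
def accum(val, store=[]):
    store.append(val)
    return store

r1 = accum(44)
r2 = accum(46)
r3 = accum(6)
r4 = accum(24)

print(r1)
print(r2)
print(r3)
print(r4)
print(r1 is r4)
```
[44, 46, 6, 24]
[44, 46, 6, 24]
[44, 46, 6, 24]
[44, 46, 6, 24]
True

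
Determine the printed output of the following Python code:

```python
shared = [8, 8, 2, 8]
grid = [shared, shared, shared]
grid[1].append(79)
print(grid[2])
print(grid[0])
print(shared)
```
[8, 8, 2, 8, 79]
[8, 8, 2, 8, 79]
[8, 8, 2, 8, 79]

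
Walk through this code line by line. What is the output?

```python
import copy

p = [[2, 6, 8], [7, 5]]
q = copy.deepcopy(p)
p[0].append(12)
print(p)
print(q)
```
[[2, 6, 8, 12], [7, 5]]
[[2, 6, 8], [7, 5]]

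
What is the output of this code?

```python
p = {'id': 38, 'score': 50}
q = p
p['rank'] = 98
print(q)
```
{'id': 38, 'score': 50, 'rank': 98}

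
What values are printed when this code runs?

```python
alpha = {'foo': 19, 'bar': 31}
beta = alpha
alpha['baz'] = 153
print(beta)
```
{'foo': 19, 'bar': 31, 'baz': 153}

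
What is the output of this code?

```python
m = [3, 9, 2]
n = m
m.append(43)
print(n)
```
[3, 9, 2, 43]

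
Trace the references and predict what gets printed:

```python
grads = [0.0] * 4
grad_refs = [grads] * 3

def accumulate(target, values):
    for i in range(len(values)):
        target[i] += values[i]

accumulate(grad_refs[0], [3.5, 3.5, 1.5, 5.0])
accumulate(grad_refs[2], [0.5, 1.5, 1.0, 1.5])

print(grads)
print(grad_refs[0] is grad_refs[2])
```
[4.0, 5.0, 2.5, 6.5]
True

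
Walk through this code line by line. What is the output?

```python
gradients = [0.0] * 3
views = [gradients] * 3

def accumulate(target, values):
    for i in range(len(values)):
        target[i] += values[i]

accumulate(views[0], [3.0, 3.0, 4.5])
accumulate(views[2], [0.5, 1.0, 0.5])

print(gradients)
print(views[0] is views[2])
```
[3.5, 4.0, 5.0]
True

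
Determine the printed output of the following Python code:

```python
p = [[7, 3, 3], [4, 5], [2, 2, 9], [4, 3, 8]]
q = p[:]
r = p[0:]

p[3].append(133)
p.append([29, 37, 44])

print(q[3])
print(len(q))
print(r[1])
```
[4, 3, 8, 133]
4
[4, 5]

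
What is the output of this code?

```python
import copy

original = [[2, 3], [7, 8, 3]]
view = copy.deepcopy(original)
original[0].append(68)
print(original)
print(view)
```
[[2, 3, 68], [7, 8, 3]]
[[2, 3], [7, 8, 3]]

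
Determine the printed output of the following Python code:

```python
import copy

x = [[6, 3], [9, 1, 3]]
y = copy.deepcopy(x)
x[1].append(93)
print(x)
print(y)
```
[[6, 3], [9, 1, 3, 93]]
[[6, 3], [9, 1, 3]]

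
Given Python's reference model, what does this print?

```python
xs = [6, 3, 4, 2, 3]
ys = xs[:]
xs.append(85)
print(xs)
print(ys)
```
[6, 3, 4, 2, 3, 85]
[6, 3, 4, 2, 3]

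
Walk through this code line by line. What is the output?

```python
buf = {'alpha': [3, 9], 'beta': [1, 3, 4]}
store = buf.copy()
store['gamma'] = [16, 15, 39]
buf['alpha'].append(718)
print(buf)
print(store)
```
{'alpha': [3, 9, 718], 'beta': [1, 3, 4]}
{'alpha': [3, 9, 718], 'beta': [1, 3, 4], 'gamma': [16, 15, 39]}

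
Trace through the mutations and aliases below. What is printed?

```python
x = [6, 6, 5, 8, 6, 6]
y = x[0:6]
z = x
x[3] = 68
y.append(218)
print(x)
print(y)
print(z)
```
[6, 6, 5, 68, 6, 6]
[6, 6, 5, 8, 6, 6, 218]
[6, 6, 5, 68, 6, 6]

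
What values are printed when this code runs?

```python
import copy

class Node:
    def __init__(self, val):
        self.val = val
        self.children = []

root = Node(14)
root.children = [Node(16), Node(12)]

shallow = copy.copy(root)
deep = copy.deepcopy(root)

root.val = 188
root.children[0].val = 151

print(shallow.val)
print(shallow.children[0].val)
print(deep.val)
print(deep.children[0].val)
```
14
151
14
16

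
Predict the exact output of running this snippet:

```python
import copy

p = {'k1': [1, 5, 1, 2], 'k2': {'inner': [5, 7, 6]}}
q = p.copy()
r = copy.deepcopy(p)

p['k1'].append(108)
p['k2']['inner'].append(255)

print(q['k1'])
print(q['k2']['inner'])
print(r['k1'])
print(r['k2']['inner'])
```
[1, 5, 1, 2, 108]
[5, 7, 6, 255]
[1, 5, 1, 2]
[5, 7, 6]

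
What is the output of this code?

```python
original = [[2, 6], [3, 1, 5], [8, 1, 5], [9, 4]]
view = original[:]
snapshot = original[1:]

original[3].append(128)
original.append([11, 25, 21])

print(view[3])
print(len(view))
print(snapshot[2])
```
[9, 4, 128]
4
[9, 4, 128]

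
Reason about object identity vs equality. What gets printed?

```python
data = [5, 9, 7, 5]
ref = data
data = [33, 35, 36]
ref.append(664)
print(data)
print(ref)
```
[33, 35, 36]
[5, 9, 7, 5, 664]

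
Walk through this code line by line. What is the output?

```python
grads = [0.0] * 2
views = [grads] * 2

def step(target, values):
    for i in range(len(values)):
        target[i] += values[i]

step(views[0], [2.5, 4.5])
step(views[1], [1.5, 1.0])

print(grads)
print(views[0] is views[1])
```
[4.0, 5.5]
True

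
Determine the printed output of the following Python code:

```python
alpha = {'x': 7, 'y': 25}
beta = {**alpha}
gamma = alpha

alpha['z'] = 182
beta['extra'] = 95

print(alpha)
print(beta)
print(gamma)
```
{'x': 7, 'y': 25, 'z': 182}
{'x': 7, 'y': 25, 'extra': 95}
{'x': 7, 'y': 25, 'z': 182}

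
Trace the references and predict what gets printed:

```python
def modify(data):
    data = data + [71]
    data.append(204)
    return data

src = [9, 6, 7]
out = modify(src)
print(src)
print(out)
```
[9, 6, 7]
[9, 6, 7, 71, 204]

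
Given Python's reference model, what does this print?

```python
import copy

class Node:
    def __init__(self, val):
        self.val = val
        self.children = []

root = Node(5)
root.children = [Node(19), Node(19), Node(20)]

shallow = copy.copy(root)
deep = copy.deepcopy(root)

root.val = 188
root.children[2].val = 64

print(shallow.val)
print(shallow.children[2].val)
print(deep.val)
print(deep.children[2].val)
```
5
64
5
20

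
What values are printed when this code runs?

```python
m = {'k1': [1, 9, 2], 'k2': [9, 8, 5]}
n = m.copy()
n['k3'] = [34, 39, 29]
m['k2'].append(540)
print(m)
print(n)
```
{'k1': [1, 9, 2], 'k2': [9, 8, 5, 540]}
{'k1': [1, 9, 2], 'k2': [9, 8, 5, 540], 'k3': [34, 39, 29]}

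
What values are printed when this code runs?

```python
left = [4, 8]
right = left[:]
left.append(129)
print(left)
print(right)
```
[4, 8, 129]
[4, 8]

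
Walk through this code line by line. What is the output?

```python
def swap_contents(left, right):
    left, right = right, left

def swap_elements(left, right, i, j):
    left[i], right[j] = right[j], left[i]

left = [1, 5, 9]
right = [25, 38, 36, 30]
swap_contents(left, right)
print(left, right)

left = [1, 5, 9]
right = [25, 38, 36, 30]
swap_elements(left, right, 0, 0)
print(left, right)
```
[1, 5, 9] [25, 38, 36, 30]
[25, 5, 9] [1, 38, 36, 30]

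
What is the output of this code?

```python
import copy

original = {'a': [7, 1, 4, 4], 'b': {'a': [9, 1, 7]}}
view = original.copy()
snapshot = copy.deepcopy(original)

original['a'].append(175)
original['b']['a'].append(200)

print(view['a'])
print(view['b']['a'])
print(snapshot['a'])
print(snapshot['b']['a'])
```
[7, 1, 4, 4, 175]
[9, 1, 7, 200]
[7, 1, 4, 4]
[9, 1, 7]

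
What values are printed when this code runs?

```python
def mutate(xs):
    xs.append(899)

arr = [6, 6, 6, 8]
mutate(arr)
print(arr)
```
[6, 6, 6, 8, 899]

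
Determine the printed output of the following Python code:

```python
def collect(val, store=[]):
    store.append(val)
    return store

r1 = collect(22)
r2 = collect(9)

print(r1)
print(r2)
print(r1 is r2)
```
[22, 9]
[22, 9]
True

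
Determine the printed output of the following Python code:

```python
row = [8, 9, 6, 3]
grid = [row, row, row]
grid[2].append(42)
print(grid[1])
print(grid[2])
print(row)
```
[8, 9, 6, 3, 42]
[8, 9, 6, 3, 42]
[8, 9, 6, 3, 42]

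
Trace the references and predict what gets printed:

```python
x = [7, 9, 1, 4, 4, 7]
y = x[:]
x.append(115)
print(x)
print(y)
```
[7, 9, 1, 4, 4, 7, 115]
[7, 9, 1, 4, 4, 7]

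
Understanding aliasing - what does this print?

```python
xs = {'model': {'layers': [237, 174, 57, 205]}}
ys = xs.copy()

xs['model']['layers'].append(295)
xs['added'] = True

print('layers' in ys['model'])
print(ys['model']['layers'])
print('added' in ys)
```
True
[237, 174, 57, 205, 295]
False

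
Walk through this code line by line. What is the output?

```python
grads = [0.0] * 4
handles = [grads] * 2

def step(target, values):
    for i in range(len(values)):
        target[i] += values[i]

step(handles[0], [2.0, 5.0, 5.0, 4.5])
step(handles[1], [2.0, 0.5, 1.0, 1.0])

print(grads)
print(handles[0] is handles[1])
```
[4.0, 5.5, 6.0, 5.5]
True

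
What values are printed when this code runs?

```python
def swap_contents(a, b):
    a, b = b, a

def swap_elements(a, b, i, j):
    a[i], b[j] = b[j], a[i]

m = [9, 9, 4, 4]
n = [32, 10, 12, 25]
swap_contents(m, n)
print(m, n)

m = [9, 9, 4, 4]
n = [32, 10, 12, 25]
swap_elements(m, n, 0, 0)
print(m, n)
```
[9, 9, 4, 4] [32, 10, 12, 25]
[32, 9, 4, 4] [9, 10, 12, 25]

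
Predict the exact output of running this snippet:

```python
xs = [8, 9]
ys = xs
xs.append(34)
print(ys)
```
[8, 9, 34]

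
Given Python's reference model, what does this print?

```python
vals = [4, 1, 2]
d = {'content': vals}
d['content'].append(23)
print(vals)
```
[4, 1, 2, 23]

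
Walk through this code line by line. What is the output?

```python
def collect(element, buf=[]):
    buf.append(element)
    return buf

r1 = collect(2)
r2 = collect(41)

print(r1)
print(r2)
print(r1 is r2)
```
[2, 41]
[2, 41]
True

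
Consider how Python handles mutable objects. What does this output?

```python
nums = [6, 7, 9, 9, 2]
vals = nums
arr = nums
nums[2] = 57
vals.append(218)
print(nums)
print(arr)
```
[6, 7, 57, 9, 2, 218]
[6, 7, 57, 9, 2, 218]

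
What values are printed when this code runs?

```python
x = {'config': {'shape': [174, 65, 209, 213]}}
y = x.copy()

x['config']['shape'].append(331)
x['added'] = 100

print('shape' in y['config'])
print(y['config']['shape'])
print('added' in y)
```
True
[174, 65, 209, 213, 331]
False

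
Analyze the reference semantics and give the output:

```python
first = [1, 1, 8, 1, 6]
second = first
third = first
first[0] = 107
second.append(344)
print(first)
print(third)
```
[107, 1, 8, 1, 6, 344]
[107, 1, 8, 1, 6, 344]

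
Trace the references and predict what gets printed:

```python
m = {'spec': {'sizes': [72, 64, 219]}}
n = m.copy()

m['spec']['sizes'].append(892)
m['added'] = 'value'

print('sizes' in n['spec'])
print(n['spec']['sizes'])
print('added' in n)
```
True
[72, 64, 219, 892]
False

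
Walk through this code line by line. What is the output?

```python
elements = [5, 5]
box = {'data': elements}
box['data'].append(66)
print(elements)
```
[5, 5, 66]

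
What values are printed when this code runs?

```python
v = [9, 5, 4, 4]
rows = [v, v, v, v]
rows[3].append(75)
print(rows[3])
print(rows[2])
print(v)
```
[9, 5, 4, 4, 75]
[9, 5, 4, 4, 75]
[9, 5, 4, 4, 75]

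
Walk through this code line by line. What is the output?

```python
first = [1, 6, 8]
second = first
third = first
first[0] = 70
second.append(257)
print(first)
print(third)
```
[70, 6, 8, 257]
[70, 6, 8, 257]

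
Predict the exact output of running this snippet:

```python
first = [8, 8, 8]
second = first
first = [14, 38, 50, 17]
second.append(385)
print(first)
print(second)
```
[14, 38, 50, 17]
[8, 8, 8, 385]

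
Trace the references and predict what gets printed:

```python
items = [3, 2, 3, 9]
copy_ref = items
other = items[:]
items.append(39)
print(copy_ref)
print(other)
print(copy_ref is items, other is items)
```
[3, 2, 3, 9, 39]
[3, 2, 3, 9]
True False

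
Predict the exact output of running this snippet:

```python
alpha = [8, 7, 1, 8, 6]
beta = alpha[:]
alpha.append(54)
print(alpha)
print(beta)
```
[8, 7, 1, 8, 6, 54]
[8, 7, 1, 8, 6]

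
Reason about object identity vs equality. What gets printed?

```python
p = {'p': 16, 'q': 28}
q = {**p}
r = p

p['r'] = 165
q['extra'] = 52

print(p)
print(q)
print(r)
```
{'p': 16, 'q': 28, 'r': 165}
{'p': 16, 'q': 28, 'extra': 52}
{'p': 16, 'q': 28, 'r': 165}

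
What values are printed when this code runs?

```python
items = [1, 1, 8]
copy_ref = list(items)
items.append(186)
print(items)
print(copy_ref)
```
[1, 1, 8, 186]
[1, 1, 8]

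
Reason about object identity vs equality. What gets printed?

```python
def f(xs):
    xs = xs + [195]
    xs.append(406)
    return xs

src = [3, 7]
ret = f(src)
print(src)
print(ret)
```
[3, 7]
[3, 7, 195, 406]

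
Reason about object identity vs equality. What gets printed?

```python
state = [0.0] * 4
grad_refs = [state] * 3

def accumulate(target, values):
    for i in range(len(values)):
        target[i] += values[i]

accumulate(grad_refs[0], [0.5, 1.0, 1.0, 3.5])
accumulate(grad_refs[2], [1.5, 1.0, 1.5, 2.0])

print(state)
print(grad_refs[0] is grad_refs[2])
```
[2.0, 2.0, 2.5, 5.5]
True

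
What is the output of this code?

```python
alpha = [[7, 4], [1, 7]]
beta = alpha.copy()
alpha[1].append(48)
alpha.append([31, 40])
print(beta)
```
[[7, 4], [1, 7, 48]]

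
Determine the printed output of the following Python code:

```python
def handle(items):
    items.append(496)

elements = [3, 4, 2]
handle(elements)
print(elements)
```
[3, 4, 2, 496]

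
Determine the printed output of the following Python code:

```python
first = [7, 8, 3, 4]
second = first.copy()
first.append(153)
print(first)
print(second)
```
[7, 8, 3, 4, 153]
[7, 8, 3, 4]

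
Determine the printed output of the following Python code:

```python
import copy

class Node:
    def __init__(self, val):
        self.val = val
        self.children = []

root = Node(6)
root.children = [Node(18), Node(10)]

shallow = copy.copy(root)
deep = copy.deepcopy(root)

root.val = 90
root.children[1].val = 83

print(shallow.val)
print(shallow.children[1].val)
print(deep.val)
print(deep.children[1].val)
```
6
83
6
10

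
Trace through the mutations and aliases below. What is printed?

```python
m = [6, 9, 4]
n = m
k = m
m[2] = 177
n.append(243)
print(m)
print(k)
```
[6, 9, 177, 243]
[6, 9, 177, 243]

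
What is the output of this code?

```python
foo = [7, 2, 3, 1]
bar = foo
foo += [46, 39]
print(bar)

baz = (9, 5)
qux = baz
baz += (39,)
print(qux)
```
[7, 2, 3, 1, 46, 39]
(9, 5)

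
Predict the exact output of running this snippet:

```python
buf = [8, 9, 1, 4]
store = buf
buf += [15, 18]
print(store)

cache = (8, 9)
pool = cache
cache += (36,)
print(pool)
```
[8, 9, 1, 4, 15, 18]
(8, 9)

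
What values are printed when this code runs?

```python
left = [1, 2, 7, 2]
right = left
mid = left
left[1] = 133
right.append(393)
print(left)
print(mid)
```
[1, 133, 7, 2, 393]
[1, 133, 7, 2, 393]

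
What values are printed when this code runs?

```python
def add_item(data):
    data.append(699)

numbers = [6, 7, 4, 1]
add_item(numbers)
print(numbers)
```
[6, 7, 4, 1, 699]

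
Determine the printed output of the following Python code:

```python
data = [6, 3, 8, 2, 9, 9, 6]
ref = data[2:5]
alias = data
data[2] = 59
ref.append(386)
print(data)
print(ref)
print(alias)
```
[6, 3, 59, 2, 9, 9, 6]
[8, 2, 9, 386]
[6, 3, 59, 2, 9, 9, 6]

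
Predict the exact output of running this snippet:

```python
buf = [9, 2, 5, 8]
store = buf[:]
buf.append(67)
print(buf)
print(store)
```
[9, 2, 5, 8, 67]
[9, 2, 5, 8]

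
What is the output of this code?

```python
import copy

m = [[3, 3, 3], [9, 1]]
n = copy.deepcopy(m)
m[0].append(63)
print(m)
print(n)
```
[[3, 3, 3, 63], [9, 1]]
[[3, 3, 3], [9, 1]]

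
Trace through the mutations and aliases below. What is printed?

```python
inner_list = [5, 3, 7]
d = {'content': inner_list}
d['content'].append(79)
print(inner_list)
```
[5, 3, 7, 79]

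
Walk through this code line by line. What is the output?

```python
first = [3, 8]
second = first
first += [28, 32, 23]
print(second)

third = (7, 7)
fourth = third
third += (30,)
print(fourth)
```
[3, 8, 28, 32, 23]
(7, 7)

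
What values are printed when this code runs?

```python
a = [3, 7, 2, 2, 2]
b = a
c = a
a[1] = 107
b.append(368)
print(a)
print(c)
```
[3, 107, 2, 2, 2, 368]
[3, 107, 2, 2, 2, 368]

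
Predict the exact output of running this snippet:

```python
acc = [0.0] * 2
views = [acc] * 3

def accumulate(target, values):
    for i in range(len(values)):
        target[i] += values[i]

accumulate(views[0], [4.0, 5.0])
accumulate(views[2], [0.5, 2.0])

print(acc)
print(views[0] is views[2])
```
[4.5, 7.0]
True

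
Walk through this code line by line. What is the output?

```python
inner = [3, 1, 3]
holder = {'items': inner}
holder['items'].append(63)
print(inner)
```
[3, 1, 3, 63]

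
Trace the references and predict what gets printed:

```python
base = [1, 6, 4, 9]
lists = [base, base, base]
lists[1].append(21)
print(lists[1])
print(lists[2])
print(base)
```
[1, 6, 4, 9, 21]
[1, 6, 4, 9, 21]
[1, 6, 4, 9, 21]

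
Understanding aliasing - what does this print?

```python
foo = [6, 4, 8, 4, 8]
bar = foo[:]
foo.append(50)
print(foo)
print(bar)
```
[6, 4, 8, 4, 8, 50]
[6, 4, 8, 4, 8]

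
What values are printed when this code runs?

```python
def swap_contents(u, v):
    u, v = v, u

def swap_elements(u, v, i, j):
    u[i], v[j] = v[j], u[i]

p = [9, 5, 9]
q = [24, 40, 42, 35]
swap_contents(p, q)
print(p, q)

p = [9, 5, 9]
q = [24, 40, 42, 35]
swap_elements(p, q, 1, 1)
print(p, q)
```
[9, 5, 9] [24, 40, 42, 35]
[9, 40, 9] [24, 5, 42, 35]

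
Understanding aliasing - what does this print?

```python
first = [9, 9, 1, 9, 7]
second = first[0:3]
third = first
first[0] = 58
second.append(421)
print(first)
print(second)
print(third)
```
[58, 9, 1, 9, 7]
[9, 9, 1, 421]
[58, 9, 1, 9, 7]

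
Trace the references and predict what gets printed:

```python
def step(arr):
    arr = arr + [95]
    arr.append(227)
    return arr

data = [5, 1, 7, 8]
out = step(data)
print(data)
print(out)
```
[5, 1, 7, 8]
[5, 1, 7, 8, 95, 227]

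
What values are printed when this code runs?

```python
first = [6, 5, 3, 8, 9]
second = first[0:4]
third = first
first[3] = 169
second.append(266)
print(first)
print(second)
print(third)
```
[6, 5, 3, 169, 9]
[6, 5, 3, 8, 266]
[6, 5, 3, 169, 9]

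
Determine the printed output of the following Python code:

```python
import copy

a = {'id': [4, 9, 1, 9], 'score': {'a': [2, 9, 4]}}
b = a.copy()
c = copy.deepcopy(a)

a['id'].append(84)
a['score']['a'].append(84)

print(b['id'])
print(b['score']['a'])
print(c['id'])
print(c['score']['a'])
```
[4, 9, 1, 9, 84]
[2, 9, 4, 84]
[4, 9, 1, 9]
[2, 9, 4]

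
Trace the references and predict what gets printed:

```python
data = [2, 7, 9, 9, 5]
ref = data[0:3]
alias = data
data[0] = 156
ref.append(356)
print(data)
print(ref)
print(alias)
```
[156, 7, 9, 9, 5]
[2, 7, 9, 356]
[156, 7, 9, 9, 5]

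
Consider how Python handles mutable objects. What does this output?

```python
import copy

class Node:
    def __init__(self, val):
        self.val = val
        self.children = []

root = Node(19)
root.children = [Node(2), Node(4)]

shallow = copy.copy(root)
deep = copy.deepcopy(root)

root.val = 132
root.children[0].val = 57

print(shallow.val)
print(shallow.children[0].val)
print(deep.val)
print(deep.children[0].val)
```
19
57
19
2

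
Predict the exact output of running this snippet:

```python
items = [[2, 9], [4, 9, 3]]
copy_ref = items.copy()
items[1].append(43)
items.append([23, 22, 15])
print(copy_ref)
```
[[2, 9], [4, 9, 3, 43]]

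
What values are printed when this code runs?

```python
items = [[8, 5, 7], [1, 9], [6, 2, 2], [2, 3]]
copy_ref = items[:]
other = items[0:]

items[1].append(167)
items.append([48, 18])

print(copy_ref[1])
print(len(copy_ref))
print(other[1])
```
[1, 9, 167]
4
[1, 9, 167]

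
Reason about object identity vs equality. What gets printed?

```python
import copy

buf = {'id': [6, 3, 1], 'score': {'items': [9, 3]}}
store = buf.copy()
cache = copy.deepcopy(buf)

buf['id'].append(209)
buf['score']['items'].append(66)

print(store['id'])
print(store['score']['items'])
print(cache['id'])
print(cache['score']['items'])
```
[6, 3, 1, 209]
[9, 3, 66]
[6, 3, 1]
[9, 3]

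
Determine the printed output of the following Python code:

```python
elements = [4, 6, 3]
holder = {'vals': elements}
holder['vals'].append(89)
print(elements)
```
[4, 6, 3, 89]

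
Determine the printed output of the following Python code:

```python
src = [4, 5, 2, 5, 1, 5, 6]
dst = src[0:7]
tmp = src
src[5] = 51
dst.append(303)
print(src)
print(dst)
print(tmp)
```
[4, 5, 2, 5, 1, 51, 6]
[4, 5, 2, 5, 1, 5, 6, 303]
[4, 5, 2, 5, 1, 51, 6]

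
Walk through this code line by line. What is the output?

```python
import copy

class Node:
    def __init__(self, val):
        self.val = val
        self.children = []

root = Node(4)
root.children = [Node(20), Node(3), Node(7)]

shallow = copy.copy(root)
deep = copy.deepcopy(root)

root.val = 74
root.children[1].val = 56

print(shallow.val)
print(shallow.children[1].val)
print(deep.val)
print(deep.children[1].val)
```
4
56
4
3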